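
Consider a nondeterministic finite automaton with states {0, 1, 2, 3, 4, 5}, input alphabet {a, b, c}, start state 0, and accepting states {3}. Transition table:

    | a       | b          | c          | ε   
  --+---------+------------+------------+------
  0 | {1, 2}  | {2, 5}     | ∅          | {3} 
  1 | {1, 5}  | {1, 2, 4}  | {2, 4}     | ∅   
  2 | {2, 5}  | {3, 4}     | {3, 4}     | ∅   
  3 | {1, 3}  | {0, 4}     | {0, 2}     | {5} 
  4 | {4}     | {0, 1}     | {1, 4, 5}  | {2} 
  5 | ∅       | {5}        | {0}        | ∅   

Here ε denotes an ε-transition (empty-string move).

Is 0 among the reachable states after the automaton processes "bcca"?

No

Start: ε-closure({0}) = {0, 3, 5}.
Read 'b': 0→{2, 5}, 3→{0, 4}, 5→{5}; union {0, 2, 4, 5}; ε-closure = {0, 2, 3, 4, 5}.
Read 'c': 0→∅, 2→{3, 4}, 3→{0, 2}, 4→{1, 4, 5}, 5→{0}; now {0, 1, 2, 3, 4, 5}.
Read 'c': 0→∅, 1→{2, 4}, 2→{3, 4}, 3→{0, 2}, 4→{1, 4, 5}, 5→{0}; now {0, 1, 2, 3, 4, 5}.
Read 'a': 0→{1, 2}, 1→{1, 5}, 2→{2, 5}, 3→{1, 3}, 4→{4}, 5→∅; now {1, 2, 3, 4, 5}.
State 0 is not in {1, 2, 3, 4, 5}.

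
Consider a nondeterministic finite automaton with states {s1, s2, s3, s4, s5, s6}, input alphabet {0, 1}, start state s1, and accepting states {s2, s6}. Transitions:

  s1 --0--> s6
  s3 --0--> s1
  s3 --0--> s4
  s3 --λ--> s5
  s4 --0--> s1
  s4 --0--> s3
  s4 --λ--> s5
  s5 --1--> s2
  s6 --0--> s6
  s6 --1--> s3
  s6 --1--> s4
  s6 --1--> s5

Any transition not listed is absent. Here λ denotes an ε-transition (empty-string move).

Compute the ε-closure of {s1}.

{s1}

Begin with {s1}.
No ε-moves leave this set, so the closure equals the set itself.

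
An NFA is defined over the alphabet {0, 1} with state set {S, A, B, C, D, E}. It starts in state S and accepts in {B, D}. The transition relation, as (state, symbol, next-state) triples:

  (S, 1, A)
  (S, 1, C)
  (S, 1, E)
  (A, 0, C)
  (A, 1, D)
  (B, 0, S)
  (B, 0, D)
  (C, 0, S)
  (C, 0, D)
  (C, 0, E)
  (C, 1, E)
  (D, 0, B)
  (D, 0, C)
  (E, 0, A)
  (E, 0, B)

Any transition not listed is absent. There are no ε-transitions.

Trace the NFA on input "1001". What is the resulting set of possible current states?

Start in {S}.
Read '1': S→{A, C, E}; now {A, C, E}.
Read '0': A→{C}, C→{S, D, E}, E→{A, B}; now {S, A, B, C, D, E}.
Read '0': S→∅, A→{C}, B→{S, D}, C→{S, D, E}, D→{B, C}, E→{A, B}; now {S, A, B, C, D, E}.
Read '1': S→{A, C, E}, A→{D}, B→∅, C→{E}, D→∅, E→∅; now {A, C, D, E}.

{A, C, D, E}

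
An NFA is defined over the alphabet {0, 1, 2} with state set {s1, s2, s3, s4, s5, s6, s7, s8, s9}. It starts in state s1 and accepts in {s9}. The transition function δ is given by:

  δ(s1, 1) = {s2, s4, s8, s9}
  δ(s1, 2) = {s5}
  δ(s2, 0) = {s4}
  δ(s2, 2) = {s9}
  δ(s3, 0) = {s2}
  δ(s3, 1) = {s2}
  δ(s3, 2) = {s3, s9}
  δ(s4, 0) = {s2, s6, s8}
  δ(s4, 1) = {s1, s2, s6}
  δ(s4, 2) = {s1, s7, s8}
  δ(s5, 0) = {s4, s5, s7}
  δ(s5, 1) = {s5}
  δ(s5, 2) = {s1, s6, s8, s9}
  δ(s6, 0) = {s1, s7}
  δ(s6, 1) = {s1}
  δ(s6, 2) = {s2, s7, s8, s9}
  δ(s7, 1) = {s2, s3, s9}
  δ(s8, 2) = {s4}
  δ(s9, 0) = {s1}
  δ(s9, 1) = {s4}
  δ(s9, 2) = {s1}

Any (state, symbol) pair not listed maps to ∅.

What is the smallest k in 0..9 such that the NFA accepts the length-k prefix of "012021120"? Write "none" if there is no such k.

Start in {s1}.
Read '0': {s1} → ∅.
The set is empty and remains empty for the remaining 8 symbols.
No reachable set along the way intersects F.

none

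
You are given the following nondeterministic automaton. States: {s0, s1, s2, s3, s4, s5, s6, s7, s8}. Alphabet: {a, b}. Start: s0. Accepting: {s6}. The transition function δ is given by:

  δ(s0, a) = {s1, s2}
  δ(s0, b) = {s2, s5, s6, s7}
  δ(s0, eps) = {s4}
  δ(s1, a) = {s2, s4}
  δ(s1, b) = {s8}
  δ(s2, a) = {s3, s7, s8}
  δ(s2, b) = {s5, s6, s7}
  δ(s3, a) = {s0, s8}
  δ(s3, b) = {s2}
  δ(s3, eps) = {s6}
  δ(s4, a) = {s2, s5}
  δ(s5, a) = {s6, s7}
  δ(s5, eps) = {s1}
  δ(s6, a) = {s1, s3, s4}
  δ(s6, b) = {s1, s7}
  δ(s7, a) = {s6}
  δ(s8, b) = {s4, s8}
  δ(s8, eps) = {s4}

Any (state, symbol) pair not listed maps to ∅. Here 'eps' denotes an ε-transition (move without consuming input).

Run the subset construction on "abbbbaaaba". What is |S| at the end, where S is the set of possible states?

Start: ε-closure({s0}) = {s0, s4}.
Read 'a': {s0, s4} → {s1, s2, s5}.
Read 'b': {s1, s2, s5} → {s1, s4, s5, s6, s7, s8}.
Read 'b': {s1, s4, s5, s6, s7, s8} → {s1, s4, s7, s8}.
Read 'b': {s1, s4, s7, s8} → {s4, s8}.
Read 'b': {s4, s8} → {s4, s8}.
Read 'a': {s4, s8} → {s1, s2, s5}.
Read 'a': {s1, s2, s5} → {s2, s3, s4, s6, s7, s8}.
Read 'a': {s2, s3, s4, s6, s7, s8} → {s0, s1, s2, s3, s4, s5, s6, s7, s8}.
Read 'b': {s0, s1, s2, s3, s4, s5, s6, s7, s8} → {s1, s2, s4, s5, s6, s7, s8}.
Read 'a': {s1, s2, s4, s5, s6, s7, s8} → {s1, s2, s3, s4, s5, s6, s7, s8}.
That set has 8 states.

8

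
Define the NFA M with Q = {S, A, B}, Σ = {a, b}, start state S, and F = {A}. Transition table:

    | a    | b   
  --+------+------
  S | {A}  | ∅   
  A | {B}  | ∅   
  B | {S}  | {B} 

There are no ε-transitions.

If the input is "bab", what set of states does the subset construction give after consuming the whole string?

Start in {S}.
Read 'b': {S} → ∅.
The set is empty and remains empty for the remaining 2 symbols.

∅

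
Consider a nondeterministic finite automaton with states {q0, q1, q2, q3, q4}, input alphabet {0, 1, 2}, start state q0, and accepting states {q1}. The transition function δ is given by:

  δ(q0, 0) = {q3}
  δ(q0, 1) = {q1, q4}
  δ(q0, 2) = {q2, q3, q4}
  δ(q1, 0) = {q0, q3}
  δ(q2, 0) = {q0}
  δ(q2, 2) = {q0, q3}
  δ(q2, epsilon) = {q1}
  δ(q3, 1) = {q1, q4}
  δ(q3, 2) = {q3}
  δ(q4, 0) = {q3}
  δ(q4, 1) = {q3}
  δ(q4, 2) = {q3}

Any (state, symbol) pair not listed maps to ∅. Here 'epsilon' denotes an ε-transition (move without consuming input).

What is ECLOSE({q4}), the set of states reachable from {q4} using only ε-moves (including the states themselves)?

{q4}

Begin with {q4}.
No ε-moves leave this set, so the closure equals the set itself.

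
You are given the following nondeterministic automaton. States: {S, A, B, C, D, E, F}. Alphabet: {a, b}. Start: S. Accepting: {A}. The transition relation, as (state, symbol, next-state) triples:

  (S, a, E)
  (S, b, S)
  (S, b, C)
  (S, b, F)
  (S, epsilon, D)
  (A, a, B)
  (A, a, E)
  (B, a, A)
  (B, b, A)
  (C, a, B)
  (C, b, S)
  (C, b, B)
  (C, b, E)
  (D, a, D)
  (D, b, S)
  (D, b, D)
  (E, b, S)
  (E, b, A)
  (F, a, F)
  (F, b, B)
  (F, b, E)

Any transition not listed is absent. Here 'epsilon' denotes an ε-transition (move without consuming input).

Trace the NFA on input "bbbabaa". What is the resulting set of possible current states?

{A, B, D, E}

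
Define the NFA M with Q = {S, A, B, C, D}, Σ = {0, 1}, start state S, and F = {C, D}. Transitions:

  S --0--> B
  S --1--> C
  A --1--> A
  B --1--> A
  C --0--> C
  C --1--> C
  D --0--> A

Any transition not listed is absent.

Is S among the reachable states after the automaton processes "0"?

No

Start in {S}.
Read '0': {S} → {B}.
State S is not in {B}.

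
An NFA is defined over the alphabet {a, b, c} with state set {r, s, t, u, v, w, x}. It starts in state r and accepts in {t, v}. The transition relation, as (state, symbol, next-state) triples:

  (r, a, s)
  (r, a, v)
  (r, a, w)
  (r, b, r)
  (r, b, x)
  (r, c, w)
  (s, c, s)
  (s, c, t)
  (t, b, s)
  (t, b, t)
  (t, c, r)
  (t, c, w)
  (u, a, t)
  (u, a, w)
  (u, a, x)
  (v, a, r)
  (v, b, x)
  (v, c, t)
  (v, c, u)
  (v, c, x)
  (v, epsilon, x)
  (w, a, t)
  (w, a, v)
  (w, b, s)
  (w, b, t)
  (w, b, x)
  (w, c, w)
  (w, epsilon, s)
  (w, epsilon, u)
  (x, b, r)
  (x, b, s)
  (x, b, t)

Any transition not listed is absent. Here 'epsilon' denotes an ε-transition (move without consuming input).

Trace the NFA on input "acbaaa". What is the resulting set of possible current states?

Start in {r}.
Read 'a': r→{s, v, w}; union {s, v, w}; ε-closure = {s, u, v, w, x}.
Read 'c': s→{s, t}, u→∅, v→{t, u, x}, w→{w}, x→∅; now {s, t, u, w, x}.
Read 'b': s→∅, t→{s, t}, u→∅, w→{s, t, x}, x→{r, s, t}; now {r, s, t, x}.
Read 'a': r→{s, v, w}, s→∅, t→∅, x→∅; union {s, v, w}; ε-closure = {s, u, v, w, x}.
Read 'a': s→∅, u→{t, w, x}, v→{r}, w→{t, v}, x→∅; union {r, t, v, w, x}; ε-closure = {r, s, t, u, v, w, x}.
Read 'a': r→{s, v, w}, s→∅, t→∅, u→{t, w, x}, v→{r}, w→{t, v}, x→∅; union {r, s, t, v, w, x}; ε-closure = {r, s, t, u, v, w, x}.

{r, s, t, u, v, w, x}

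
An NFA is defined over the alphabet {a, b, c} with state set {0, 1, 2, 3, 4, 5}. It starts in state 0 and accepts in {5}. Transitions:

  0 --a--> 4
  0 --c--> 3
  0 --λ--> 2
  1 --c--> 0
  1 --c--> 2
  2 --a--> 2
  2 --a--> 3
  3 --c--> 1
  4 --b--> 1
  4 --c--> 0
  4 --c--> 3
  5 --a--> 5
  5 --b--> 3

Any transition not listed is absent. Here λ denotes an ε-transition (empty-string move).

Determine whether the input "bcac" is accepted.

No

Start: ε-closure({0}) = {0, 2}.
Read 'b': 0→∅, 2→∅; now ∅.
The set is empty and remains empty for the remaining 3 symbols.
The final set ∅ contains no accepting state.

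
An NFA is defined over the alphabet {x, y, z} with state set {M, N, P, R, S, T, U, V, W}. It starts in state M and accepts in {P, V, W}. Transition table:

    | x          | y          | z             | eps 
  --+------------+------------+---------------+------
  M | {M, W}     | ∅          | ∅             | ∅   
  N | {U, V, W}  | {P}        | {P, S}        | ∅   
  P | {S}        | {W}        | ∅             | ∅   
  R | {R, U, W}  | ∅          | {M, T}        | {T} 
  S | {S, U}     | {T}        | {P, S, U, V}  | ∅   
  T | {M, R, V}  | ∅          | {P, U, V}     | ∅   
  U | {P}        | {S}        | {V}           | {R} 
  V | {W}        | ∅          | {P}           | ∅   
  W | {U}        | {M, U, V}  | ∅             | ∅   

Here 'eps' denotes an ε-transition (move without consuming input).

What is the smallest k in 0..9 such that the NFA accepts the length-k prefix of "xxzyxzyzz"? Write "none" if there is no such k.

Start in {M}.
Read 'x': {M} → {M, W}.
None of the earlier sets intersect F, but {M, W} does.

1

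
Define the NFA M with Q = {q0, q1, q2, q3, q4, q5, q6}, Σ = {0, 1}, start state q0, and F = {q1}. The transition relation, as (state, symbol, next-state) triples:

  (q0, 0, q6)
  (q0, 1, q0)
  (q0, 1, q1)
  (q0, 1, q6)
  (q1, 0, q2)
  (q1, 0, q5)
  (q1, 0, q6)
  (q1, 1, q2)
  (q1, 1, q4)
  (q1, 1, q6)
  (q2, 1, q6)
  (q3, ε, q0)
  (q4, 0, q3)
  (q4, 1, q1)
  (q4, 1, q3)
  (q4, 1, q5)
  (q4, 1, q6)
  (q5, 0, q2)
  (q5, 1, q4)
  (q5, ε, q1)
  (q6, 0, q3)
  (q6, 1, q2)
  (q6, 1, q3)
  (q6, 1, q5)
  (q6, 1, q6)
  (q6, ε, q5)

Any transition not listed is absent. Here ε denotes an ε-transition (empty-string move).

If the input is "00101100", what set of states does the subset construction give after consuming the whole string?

{q0, q1, q2, q3, q5, q6}

Start in {q0}.
Read '0': {q0} → {q1, q5, q6}.
Read '0': {q1, q5, q6} → {q0, q1, q2, q3, q5, q6}.
Read '1': {q0, q1, q2, q3, q5, q6} → {q0, q1, q2, q3, q4, q5, q6}.
Read '0': {q0, q1, q2, q3, q4, q5, q6} → {q0, q1, q2, q3, q5, q6}.
Read '1': {q0, q1, q2, q3, q5, q6} → {q0, q1, q2, q3, q4, q5, q6}.
Read '1': {q0, q1, q2, q3, q4, q5, q6} → {q0, q1, q2, q3, q4, q5, q6}.
Read '0': {q0, q1, q2, q3, q4, q5, q6} → {q0, q1, q2, q3, q5, q6}.
Read '0': {q0, q1, q2, q3, q5, q6} → {q0, q1, q2, q3, q5, q6}.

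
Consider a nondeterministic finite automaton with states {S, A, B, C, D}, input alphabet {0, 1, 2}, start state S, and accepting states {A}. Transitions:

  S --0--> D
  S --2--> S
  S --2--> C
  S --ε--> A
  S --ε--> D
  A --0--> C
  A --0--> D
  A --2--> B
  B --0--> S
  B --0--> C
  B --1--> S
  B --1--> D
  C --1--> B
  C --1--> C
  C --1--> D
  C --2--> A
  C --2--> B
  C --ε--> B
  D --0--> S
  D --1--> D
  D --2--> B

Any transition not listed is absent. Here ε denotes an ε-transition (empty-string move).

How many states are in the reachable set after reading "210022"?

5

Start: ε-closure({S}) = {S, A, D}.
Read '2': S→{S, C}, A→{B}, D→{B}; union {S, B, C}; ε-closure = {S, A, B, C, D}.
Read '1': S→∅, A→∅, B→{S, D}, C→{B, C, D}, D→{D}; union {S, B, C, D}; ε-closure = {S, A, B, C, D}.
Read '0': S→{D}, A→{C, D}, B→{S, C}, C→∅, D→{S}; union {S, C, D}; ε-closure = {S, A, B, C, D}.
Read '0': S→{D}, A→{C, D}, B→{S, C}, C→∅, D→{S}; union {S, C, D}; ε-closure = {S, A, B, C, D}.
Read '2': S→{S, C}, A→{B}, B→∅, C→{A, B}, D→{B}; union {S, A, B, C}; ε-closure = {S, A, B, C, D}.
Read '2': S→{S, C}, A→{B}, B→∅, C→{A, B}, D→{B}; union {S, A, B, C}; ε-closure = {S, A, B, C, D}.
That set has 5 states.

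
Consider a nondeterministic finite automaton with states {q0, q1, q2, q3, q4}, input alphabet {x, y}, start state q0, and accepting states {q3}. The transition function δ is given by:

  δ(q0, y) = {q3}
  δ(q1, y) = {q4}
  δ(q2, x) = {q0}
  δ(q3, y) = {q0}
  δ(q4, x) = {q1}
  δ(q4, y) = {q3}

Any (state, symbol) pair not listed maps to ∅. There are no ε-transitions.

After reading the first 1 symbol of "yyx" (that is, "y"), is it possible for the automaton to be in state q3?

Yes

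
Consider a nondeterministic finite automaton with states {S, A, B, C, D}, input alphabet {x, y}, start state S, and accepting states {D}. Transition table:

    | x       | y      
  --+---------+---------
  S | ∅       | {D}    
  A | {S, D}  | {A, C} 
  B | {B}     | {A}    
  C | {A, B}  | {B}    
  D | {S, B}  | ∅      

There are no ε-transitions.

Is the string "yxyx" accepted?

Start in {S}.
Read 'y': {S} → {D}.
Read 'x': {D} → {S, B}.
Read 'y': {S, B} → {A, D}.
Read 'x': {A, D} → {S, B, D}.
The final set {S, B, D} contains the accepting state D.

Yes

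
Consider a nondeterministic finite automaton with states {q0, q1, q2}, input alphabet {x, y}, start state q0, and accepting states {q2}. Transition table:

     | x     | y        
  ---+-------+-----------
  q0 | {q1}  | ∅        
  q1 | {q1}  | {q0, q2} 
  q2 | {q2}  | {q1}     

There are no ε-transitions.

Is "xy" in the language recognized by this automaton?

Start in {q0}.
Read 'x': {q0} → {q1}.
Read 'y': {q1} → {q0, q2}.
The final set {q0, q2} contains the accepting state q2.

Yes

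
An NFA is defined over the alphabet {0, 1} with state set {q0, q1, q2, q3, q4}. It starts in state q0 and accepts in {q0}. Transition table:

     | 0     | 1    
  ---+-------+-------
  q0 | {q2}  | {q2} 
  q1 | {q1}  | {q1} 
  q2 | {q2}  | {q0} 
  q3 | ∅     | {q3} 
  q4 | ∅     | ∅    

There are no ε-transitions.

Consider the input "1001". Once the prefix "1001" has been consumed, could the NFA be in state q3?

No

Start in {q0}.
Read '1': q0→{q2}; now {q2}.
Read '0': q2→{q2}; now {q2}.
Read '0': q2→{q2}; now {q2}.
Read '1': q2→{q0}; now {q0}.
State q3 is not in {q0}.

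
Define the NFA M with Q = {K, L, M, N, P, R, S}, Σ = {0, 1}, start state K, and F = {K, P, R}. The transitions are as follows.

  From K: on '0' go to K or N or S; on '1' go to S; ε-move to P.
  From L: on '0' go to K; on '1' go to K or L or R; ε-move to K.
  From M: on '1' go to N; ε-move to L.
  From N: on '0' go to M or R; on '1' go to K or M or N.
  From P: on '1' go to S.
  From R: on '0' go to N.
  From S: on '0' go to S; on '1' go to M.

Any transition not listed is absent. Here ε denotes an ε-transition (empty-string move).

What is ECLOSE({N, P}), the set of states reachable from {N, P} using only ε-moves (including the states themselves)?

{N, P}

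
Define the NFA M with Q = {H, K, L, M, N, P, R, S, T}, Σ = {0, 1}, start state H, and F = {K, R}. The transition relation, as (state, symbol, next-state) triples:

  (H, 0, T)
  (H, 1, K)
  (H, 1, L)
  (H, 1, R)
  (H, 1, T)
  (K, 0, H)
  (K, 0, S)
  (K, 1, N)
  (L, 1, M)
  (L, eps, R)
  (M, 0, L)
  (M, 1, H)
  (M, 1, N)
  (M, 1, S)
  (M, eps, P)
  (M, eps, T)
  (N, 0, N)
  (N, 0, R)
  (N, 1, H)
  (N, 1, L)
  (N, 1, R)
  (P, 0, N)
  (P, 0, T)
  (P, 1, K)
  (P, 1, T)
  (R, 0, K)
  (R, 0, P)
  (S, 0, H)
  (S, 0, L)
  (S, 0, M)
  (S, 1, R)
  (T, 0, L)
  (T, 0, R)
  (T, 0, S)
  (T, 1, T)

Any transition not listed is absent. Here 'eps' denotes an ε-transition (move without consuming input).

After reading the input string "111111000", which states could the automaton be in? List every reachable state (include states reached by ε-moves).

{H, K, L, M, N, P, R, S, T}

Start in {H}.
Read '1': {H} → {K, L, R, T}.
Read '1': {K, L, R, T} → {M, N, P, T}.
Read '1': {M, N, P, T} → {H, K, L, N, R, S, T}.
Read '1': {H, K, L, N, R, S, T} → {H, K, L, M, N, P, R, T}.
Read '1': {H, K, L, M, N, P, R, T} → {H, K, L, M, N, P, R, S, T}.
Read '1': {H, K, L, M, N, P, R, S, T} → {H, K, L, M, N, P, R, S, T}.
Read '0': {H, K, L, M, N, P, R, S, T} → {H, K, L, M, N, P, R, S, T}.
Read '0': {H, K, L, M, N, P, R, S, T} → {H, K, L, M, N, P, R, S, T}.
Read '0': {H, K, L, M, N, P, R, S, T} → {H, K, L, M, N, P, R, S, T}.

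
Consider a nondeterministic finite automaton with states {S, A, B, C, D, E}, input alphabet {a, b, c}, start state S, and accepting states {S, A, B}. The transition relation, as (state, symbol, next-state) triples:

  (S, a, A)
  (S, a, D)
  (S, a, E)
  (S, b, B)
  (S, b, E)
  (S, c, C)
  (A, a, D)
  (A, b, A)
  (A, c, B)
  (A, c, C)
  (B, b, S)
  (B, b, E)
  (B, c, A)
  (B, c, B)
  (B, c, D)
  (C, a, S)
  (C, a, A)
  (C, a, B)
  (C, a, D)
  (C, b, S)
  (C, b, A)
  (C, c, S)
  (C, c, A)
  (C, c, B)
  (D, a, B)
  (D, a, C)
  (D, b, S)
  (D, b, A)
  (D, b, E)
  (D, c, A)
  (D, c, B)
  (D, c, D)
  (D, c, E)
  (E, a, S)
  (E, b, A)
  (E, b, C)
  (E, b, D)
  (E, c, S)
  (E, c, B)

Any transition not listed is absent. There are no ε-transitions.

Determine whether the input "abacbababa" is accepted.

Start in {S}.
Read 'a': {S} → {A, D, E}.
Read 'b': {A, D, E} → {S, A, C, D, E}.
Read 'a': {S, A, C, D, E} → {S, A, B, C, D, E}.
Read 'c': {S, A, B, C, D, E} → {S, A, B, C, D, E}.
Read 'b': {S, A, B, C, D, E} → {S, A, B, C, D, E}.
Read 'a': {S, A, B, C, D, E} → {S, A, B, C, D, E}.
Read 'b': {S, A, B, C, D, E} → {S, A, B, C, D, E}.
Read 'a': {S, A, B, C, D, E} → {S, A, B, C, D, E}.
Read 'b': {S, A, B, C, D, E} → {S, A, B, C, D, E}.
Read 'a': {S, A, B, C, D, E} → {S, A, B, C, D, E}.
The final set {S, A, B, C, D, E} contains the accepting states S, A, B.

Yes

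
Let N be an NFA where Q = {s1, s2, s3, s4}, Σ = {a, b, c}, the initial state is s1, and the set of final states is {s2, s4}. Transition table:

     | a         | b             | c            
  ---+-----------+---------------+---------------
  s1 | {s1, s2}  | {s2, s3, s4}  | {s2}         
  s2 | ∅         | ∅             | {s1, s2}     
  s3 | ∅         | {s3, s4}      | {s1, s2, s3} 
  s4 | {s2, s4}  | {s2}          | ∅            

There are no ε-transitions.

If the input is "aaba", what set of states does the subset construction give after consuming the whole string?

{s2, s4}

Start in {s1}.
Read 'a': {s1} → {s1, s2}.
Read 'a': {s1, s2} → {s1, s2}.
Read 'b': {s1, s2} → {s2, s3, s4}.
Read 'a': {s2, s3, s4} → {s2, s4}.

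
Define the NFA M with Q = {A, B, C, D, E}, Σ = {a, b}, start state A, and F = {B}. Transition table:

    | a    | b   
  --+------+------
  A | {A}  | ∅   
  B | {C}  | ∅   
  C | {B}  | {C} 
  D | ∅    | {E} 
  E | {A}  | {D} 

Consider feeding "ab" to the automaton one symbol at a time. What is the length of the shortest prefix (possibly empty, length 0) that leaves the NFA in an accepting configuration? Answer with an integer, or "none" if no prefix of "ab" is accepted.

Start in {A}.
Read 'a': A→{A}; now {A}.
Read 'b': A→∅; now ∅.
No reachable set along the way intersects F.

none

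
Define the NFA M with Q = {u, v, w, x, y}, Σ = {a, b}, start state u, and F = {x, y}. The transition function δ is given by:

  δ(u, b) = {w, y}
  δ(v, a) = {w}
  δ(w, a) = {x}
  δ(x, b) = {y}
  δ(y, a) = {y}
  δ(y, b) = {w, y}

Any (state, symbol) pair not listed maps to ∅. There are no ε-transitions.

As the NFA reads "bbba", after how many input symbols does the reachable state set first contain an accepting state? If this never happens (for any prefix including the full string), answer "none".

1

Start in {u}.
Read 'b': u→{w, y}; now {w, y}.
None of the earlier sets intersect F, but {w, y} does.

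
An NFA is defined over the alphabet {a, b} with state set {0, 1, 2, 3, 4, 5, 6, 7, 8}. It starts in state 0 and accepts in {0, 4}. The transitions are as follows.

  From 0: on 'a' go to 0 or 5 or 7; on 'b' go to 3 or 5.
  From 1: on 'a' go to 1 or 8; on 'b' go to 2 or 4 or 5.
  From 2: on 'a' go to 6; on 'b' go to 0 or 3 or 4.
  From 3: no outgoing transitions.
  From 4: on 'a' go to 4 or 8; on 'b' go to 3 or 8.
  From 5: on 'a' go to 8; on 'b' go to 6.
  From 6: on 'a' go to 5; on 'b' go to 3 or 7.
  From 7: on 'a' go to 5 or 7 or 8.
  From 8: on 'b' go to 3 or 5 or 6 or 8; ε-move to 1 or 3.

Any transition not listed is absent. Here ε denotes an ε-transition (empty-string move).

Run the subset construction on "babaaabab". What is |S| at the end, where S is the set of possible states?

8

Start in {0}.
Read 'b': {0} → {3, 5}.
Read 'a': {3, 5} → {1, 3, 8}.
Read 'b': {1, 3, 8} → {1, 2, 3, 4, 5, 6, 8}.
Read 'a': {1, 2, 3, 4, 5, 6, 8} → {1, 3, 4, 5, 6, 8}.
Read 'a': {1, 3, 4, 5, 6, 8} → {1, 3, 4, 5, 8}.
Read 'a': {1, 3, 4, 5, 8} → {1, 3, 4, 8}.
Read 'b': {1, 3, 4, 8} → {1, 2, 3, 4, 5, 6, 8}.
Read 'a': {1, 2, 3, 4, 5, 6, 8} → {1, 3, 4, 5, 6, 8}.
Read 'b': {1, 3, 4, 5, 6, 8} → {1, 2, 3, 4, 5, 6, 7, 8}.
That set has 8 states.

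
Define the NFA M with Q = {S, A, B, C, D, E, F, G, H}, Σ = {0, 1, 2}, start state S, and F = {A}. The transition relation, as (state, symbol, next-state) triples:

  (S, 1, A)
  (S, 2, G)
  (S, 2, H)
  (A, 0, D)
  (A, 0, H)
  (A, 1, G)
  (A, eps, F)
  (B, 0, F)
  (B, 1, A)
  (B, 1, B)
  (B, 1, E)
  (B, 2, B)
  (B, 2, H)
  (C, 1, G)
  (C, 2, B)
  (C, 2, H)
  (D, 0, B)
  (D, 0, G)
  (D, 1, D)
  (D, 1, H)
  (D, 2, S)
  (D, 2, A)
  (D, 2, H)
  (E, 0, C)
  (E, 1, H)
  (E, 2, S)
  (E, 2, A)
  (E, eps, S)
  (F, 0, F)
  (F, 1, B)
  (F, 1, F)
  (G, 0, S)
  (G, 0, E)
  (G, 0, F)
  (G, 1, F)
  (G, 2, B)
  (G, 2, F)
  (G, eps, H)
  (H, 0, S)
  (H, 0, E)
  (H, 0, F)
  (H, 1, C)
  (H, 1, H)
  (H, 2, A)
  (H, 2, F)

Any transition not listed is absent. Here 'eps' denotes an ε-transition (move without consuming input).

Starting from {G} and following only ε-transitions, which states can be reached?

{G, H}

Begin with {G}.
ε-move G → H; add H.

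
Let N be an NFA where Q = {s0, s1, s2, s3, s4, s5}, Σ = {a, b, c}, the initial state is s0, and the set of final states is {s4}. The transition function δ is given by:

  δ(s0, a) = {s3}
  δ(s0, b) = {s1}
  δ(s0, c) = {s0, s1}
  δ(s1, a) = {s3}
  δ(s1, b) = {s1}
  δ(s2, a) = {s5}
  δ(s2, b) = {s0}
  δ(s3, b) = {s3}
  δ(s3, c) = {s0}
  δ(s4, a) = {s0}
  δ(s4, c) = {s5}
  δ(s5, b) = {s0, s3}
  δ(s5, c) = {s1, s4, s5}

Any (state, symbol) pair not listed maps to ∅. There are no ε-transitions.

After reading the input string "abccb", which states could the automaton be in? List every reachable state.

Start in {s0}.
Read 'a': s0→{s3}; now {s3}.
Read 'b': s3→{s3}; now {s3}.
Read 'c': s3→{s0}; now {s0}.
Read 'c': s0→{s0, s1}; now {s0, s1}.
Read 'b': s0→{s1}, s1→{s1}; now {s1}.

{s1}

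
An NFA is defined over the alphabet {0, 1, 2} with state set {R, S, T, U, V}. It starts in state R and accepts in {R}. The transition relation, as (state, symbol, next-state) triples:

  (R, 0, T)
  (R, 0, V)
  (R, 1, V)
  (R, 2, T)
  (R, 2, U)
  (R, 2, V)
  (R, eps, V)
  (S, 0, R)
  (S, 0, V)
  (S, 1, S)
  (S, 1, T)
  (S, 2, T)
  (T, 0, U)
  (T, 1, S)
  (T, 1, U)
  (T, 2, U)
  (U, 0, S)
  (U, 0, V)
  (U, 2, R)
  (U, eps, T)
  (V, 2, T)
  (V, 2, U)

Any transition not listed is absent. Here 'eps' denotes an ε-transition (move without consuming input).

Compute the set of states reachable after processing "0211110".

Start: ε-closure({R}) = {R, V}.
Read '0': {R, V} → {T, V}.
Read '2': {T, V} → {T, U}.
Read '1': {T, U} → {S, T, U}.
Read '1': {S, T, U} → {S, T, U}.
Read '1': {S, T, U} → {S, T, U}.
Read '1': {S, T, U} → {S, T, U}.
Read '0': {S, T, U} → {R, S, T, U, V}.

{R, S, T, U, V}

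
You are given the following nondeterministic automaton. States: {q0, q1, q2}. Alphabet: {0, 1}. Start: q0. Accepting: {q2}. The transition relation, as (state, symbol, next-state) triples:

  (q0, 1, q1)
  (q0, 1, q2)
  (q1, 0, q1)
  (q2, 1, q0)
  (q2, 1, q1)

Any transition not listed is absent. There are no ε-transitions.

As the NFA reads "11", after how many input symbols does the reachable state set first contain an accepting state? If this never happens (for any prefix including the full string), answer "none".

1

Start in {q0}.
Read '1': {q0} → {q1, q2}.
None of the earlier sets intersect F, but {q1, q2} does.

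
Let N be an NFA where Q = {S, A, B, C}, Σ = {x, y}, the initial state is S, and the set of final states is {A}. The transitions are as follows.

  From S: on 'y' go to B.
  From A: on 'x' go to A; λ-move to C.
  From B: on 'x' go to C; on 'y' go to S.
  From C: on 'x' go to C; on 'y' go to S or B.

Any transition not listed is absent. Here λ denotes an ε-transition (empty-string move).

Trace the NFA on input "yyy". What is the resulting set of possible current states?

{B}

Start in {S}.
Read 'y': {S} → {B}.
Read 'y': {B} → {S}.
Read 'y': {S} → {B}.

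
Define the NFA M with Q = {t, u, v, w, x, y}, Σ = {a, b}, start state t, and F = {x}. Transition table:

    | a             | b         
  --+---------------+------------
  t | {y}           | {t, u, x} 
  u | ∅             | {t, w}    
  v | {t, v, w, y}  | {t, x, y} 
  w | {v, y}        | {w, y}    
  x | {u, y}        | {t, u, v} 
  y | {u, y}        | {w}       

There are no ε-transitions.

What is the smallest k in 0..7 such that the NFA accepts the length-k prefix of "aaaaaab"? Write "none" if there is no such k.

Start in {t}.
Read 'a': t→{y}; now {y}.
Read 'a': y→{u, y}; now {u, y}.
Read 'a': u→∅, y→{u, y}; now {u, y}.
Read 'a': u→∅, y→{u, y}; now {u, y}.
Read 'a': u→∅, y→{u, y}; now {u, y}.
Read 'a': u→∅, y→{u, y}; now {u, y}.
Read 'b': u→{t, w}, y→{w}; now {t, w}.
No reachable set along the way intersects F.

none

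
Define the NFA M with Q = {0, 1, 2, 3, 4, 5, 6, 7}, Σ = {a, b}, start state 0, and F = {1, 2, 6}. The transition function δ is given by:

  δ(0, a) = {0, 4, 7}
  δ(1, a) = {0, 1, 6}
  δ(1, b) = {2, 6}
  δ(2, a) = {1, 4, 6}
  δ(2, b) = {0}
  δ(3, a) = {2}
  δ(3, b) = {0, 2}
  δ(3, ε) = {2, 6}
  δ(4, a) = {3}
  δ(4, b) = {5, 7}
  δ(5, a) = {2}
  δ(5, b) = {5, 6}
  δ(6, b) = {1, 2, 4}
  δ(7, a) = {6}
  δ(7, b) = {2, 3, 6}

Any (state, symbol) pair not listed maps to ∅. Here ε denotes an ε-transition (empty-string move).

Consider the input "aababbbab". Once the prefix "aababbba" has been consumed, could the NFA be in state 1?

Start in {0}.
Read 'a': 0→{0, 4, 7}; now {0, 4, 7}.
Read 'a': 0→{0, 4, 7}, 4→{3}, 7→{6}; union {0, 3, 4, 6, 7}; ε-closure = {0, 2, 3, 4, 6, 7}.
Read 'b': 0→∅, 2→{0}, 3→{0, 2}, 4→{5, 7}, 6→{1, 2, 4}, 7→{2, 3, 6}; now {0, 1, 2, 3, 4, 5, 6, 7}.
Read 'a': 0→{0, 4, 7}, 1→{0, 1, 6}, 2→{1, 4, 6}, 3→{2}, 4→{3}, 5→{2}, 6→∅, 7→{6}; now {0, 1, 2, 3, 4, 6, 7}.
Read 'b': 0→∅, 1→{2, 6}, 2→{0}, 3→{0, 2}, 4→{5, 7}, 6→{1, 2, 4}, 7→{2, 3, 6}; now {0, 1, 2, 3, 4, 5, 6, 7}.
Read 'b': 0→∅, 1→{2, 6}, 2→{0}, 3→{0, 2}, 4→{5, 7}, 5→{5, 6}, 6→{1, 2, 4}, 7→{2, 3, 6}; now {0, 1, 2, 3, 4, 5, 6, 7}.
Read 'b': 0→∅, 1→{2, 6}, 2→{0}, 3→{0, 2}, 4→{5, 7}, 5→{5, 6}, 6→{1, 2, 4}, 7→{2, 3, 6}; now {0, 1, 2, 3, 4, 5, 6, 7}.
Read 'a': 0→{0, 4, 7}, 1→{0, 1, 6}, 2→{1, 4, 6}, 3→{2}, 4→{3}, 5→{2}, 6→∅, 7→{6}; now {0, 1, 2, 3, 4, 6, 7}.
State 1 is in {0, 1, 2, 3, 4, 6, 7}.

Yes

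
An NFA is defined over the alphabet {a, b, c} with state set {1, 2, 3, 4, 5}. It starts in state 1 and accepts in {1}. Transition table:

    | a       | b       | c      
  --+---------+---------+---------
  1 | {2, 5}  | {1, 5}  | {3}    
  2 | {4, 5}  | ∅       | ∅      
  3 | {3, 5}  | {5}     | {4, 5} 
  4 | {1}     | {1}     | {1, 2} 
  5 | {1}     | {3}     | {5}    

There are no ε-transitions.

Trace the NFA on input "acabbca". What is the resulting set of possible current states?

Start in {1}.
Read 'a': {1} → {2, 5}.
Read 'c': {2, 5} → {5}.
Read 'a': {5} → {1}.
Read 'b': {1} → {1, 5}.
Read 'b': {1, 5} → {1, 3, 5}.
Read 'c': {1, 3, 5} → {3, 4, 5}.
Read 'a': {3, 4, 5} → {1, 3, 5}.

{1, 3, 5}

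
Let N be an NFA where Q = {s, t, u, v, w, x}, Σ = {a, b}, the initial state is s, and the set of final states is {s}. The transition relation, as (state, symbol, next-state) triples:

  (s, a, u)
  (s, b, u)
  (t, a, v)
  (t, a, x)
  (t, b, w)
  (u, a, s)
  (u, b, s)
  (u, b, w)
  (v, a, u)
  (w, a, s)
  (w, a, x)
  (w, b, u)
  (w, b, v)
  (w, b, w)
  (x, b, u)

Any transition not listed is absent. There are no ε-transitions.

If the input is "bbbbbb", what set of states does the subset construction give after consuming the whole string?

{s, u, v, w}

Start in {s}.
Read 'b': s→{u}; now {u}.
Read 'b': u→{s, w}; now {s, w}.
Read 'b': s→{u}, w→{u, v, w}; now {u, v, w}.
Read 'b': u→{s, w}, v→∅, w→{u, v, w}; now {s, u, v, w}.
Read 'b': s→{u}, u→{s, w}, v→∅, w→{u, v, w}; now {s, u, v, w}.
Read 'b': s→{u}, u→{s, w}, v→∅, w→{u, v, w}; now {s, u, v, w}.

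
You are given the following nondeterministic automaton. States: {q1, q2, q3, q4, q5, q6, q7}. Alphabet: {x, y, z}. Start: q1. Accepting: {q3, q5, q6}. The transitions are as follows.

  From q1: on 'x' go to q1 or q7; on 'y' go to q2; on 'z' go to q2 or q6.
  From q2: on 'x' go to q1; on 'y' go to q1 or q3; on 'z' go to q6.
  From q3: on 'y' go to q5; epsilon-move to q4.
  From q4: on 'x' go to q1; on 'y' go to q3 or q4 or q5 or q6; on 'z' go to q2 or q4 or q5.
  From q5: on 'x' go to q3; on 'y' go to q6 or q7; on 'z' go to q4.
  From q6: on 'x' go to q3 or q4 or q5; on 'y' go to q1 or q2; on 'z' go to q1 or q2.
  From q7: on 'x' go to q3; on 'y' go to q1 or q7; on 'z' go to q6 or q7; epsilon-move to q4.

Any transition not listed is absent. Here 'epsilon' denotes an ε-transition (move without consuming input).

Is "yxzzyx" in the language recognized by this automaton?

Start in {q1}.
Read 'y': {q1} → {q2}.
Read 'x': {q2} → {q1}.
Read 'z': {q1} → {q2, q6}.
Read 'z': {q2, q6} → {q1, q2, q6}.
Read 'y': {q1, q2, q6} → {q1, q2, q3, q4}.
Read 'x': {q1, q2, q3, q4} → {q1, q4, q7}.
The final set {q1, q4, q7} contains no accepting state.

No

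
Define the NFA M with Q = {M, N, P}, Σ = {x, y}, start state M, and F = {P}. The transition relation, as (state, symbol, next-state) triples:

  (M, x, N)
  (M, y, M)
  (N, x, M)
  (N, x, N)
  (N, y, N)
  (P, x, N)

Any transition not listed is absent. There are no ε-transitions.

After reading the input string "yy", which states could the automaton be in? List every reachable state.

Start in {M}.
Read 'y': M→{M}; now {M}.
Read 'y': M→{M}; now {M}.

{M}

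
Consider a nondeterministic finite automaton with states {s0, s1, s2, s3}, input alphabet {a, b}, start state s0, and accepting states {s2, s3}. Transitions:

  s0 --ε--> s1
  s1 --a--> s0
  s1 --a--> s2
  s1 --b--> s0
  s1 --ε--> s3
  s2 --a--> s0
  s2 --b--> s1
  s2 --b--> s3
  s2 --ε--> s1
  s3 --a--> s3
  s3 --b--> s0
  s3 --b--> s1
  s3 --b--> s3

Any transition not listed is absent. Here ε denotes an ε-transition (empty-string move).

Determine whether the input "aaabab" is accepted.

Yes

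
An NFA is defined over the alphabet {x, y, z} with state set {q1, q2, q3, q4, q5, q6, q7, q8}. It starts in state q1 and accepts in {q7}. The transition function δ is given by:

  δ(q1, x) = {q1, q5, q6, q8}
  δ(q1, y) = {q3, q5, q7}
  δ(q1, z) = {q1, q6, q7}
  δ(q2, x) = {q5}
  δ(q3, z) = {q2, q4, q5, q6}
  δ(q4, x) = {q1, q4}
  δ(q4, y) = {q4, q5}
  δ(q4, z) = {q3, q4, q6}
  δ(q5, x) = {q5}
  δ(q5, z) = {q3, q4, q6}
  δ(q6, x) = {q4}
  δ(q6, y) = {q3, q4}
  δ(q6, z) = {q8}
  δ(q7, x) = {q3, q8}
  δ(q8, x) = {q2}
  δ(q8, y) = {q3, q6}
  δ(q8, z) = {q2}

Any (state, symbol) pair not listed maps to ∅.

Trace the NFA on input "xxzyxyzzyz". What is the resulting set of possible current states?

Start in {q1}.
Read 'x': q1→{q1, q5, q6, q8}; now {q1, q5, q6, q8}.
Read 'x': q1→{q1, q5, q6, q8}, q5→{q5}, q6→{q4}, q8→{q2}; now {q1, q2, q4, q5, q6, q8}.
Read 'z': q1→{q1, q6, q7}, q2→∅, q4→{q3, q4, q6}, q5→{q3, q4, q6}, q6→{q8}, q8→{q2}; now {q1, q2, q3, q4, q6, q7, q8}.
Read 'y': q1→{q3, q5, q7}, q2→∅, q3→∅, q4→{q4, q5}, q6→{q3, q4}, q7→∅, q8→{q3, q6}; now {q3, q4, q5, q6, q7}.
Read 'x': q3→∅, q4→{q1, q4}, q5→{q5}, q6→{q4}, q7→{q3, q8}; now {q1, q3, q4, q5, q8}.
Read 'y': q1→{q3, q5, q7}, q3→∅, q4→{q4, q5}, q5→∅, q8→{q3, q6}; now {q3, q4, q5, q6, q7}.
Read 'z': q3→{q2, q4, q5, q6}, q4→{q3, q4, q6}, q5→{q3, q4, q6}, q6→{q8}, q7→∅; now {q2, q3, q4, q5, q6, q8}.
Read 'z': q2→∅, q3→{q2, q4, q5, q6}, q4→{q3, q4, q6}, q5→{q3, q4, q6}, q6→{q8}, q8→{q2}; now {q2, q3, q4, q5, q6, q8}.
Read 'y': q2→∅, q3→∅, q4→{q4, q5}, q5→∅, q6→{q3, q4}, q8→{q3, q6}; now {q3, q4, q5, q6}.
Read 'z': q3→{q2, q4, q5, q6}, q4→{q3, q4, q6}, q5→{q3, q4, q6}, q6→{q8}; now {q2, q3, q4, q5, q6, q8}.

{q2, q3, q4, q5, q6, q8}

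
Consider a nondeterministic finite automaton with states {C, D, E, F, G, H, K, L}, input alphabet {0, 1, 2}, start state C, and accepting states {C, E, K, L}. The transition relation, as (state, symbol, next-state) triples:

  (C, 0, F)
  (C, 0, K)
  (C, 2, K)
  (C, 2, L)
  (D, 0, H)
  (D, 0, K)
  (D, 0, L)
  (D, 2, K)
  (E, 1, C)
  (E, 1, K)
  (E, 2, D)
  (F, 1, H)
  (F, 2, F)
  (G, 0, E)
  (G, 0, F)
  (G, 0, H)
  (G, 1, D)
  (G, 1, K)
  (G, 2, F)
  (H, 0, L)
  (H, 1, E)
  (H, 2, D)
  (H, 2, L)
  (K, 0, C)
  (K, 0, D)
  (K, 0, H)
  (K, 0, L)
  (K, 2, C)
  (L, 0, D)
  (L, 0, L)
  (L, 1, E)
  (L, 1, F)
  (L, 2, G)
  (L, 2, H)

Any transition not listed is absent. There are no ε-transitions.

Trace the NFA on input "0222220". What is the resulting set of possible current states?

Start in {C}.
Read '0': {C} → {F, K}.
Read '2': {F, K} → {C, F}.
Read '2': {C, F} → {F, K, L}.
Read '2': {F, K, L} → {C, F, G, H}.
Read '2': {C, F, G, H} → {D, F, K, L}.
Read '2': {D, F, K, L} → {C, F, G, H, K}.
Read '0': {C, F, G, H, K} → {C, D, E, F, H, K, L}.

{C, D, E, F, H, K, L}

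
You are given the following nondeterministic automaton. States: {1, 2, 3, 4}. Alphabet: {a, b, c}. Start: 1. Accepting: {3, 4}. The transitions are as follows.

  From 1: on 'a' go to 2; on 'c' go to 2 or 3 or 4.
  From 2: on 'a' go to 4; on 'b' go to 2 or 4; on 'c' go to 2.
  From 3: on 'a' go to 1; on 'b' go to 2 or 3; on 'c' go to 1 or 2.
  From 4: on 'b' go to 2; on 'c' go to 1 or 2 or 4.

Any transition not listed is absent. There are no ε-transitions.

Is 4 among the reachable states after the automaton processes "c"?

Yes

Start in {1}.
Read 'c': 1→{2, 3, 4}; now {2, 3, 4}.
State 4 is in {2, 3, 4}.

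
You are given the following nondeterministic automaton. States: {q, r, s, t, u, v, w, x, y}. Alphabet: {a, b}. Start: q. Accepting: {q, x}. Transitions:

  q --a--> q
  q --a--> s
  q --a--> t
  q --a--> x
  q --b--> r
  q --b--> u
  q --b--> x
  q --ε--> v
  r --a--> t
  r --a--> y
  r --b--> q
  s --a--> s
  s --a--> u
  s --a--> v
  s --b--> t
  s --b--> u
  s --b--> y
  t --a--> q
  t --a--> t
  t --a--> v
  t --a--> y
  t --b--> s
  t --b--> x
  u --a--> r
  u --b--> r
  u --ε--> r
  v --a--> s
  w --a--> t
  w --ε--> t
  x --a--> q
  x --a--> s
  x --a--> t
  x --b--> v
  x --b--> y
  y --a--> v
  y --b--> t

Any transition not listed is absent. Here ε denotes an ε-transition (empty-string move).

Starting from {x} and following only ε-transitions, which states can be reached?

{x}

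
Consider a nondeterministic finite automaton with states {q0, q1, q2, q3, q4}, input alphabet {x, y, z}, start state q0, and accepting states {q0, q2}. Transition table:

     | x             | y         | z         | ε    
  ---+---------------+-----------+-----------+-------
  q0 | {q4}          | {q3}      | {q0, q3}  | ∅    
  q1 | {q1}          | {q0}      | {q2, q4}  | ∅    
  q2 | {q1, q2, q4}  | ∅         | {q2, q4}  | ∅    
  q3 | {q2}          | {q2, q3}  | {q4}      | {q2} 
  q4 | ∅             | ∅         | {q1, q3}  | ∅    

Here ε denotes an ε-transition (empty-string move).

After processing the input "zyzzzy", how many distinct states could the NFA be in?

3

Start in {q0}.
Read 'z': {q0} → {q0, q2, q3}.
Read 'y': {q0, q2, q3} → {q2, q3}.
Read 'z': {q2, q3} → {q2, q4}.
Read 'z': {q2, q4} → {q1, q2, q3, q4}.
Read 'z': {q1, q2, q3, q4} → {q1, q2, q3, q4}.
Read 'y': {q1, q2, q3, q4} → {q0, q2, q3}.
That set has 3 states.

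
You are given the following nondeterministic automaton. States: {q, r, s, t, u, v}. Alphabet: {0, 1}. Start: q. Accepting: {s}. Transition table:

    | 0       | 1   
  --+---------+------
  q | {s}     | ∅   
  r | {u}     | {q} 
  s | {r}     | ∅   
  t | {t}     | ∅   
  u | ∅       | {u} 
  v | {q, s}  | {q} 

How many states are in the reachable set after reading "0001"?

Start in {q}.
Read '0': q→{s}; now {s}.
Read '0': s→{r}; now {r}.
Read '0': r→{u}; now {u}.
Read '1': u→{u}; now {u}.
That set has 1 state.

1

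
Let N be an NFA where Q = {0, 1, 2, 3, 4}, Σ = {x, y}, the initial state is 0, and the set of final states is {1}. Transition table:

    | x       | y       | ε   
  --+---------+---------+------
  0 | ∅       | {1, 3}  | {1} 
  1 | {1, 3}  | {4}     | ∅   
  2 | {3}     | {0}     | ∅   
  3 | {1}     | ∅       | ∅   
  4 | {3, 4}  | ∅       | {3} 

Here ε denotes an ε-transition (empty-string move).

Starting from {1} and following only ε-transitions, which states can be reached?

Begin with {1}.
No ε-moves leave this set, so the closure equals the set itself.

{1}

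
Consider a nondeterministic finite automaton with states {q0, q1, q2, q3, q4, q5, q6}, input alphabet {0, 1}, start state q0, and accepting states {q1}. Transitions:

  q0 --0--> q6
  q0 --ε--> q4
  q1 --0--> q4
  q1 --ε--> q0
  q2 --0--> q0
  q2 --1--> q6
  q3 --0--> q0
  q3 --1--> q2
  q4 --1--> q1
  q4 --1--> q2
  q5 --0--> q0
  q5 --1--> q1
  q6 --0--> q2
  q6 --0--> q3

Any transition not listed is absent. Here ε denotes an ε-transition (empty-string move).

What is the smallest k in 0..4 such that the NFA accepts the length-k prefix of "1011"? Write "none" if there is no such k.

1

Start: ε-closure({q0}) = {q0, q4}.
Read '1': q0→∅, q4→{q1, q2}; union {q1, q2}; ε-closure = {q0, q1, q2, q4}.
None of the earlier sets intersect F, but {q0, q1, q2, q4} does.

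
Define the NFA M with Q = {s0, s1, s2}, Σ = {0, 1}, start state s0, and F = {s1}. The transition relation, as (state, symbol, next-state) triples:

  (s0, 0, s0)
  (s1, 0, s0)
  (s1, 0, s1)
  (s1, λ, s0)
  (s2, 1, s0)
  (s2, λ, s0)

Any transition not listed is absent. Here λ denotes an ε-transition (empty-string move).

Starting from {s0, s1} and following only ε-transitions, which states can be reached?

{s0, s1}

Begin with {s0, s1}.
No ε-moves leave this set, so the closure equals the set itself.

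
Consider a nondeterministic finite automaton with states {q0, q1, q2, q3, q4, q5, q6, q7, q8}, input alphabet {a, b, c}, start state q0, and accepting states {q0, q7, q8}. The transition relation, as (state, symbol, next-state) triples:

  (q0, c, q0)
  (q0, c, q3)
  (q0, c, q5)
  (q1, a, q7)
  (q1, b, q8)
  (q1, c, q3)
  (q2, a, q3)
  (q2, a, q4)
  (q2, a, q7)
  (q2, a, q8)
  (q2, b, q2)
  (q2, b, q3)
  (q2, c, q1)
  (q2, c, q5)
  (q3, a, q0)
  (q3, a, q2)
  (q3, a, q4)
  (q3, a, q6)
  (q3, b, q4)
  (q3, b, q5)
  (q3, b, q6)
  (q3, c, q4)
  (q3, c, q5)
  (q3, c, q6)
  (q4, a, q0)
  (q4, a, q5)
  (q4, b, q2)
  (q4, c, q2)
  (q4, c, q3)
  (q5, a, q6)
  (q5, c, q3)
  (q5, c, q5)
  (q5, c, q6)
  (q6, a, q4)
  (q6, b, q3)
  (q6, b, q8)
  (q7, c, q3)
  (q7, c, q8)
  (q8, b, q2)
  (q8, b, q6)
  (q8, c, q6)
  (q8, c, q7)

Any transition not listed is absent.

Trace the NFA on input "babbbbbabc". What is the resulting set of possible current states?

∅

Start in {q0}.
Read 'b': q0→∅; now ∅.
The set is empty and remains empty for the remaining 9 symbols.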